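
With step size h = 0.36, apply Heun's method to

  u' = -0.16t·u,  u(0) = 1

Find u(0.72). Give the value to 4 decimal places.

Heun: k1 = f(t_n, u_n); k2 = f(t_n + h, u_n + h·k1); u_{n+1} = u_n + (h/2)·(k1 + k2).
t=0.000000, u=1.000000:
  k1 = f(0.000000, 1.000000) = 0.000000
  k2 = f(0.360000, 1.000000) = -0.057600
  u ← 1.000000 + (0.36/2)·(0.000000 + (-0.057600)) = 0.989632
t=0.360000, u=0.989632:
  k1 = f(0.360000, 0.989632) = -0.057003
  k2 = f(0.720000, 0.969111) = -0.111642
  u ← 0.989632 + (0.36/2)·(-0.057003 + (-0.111642)) = 0.959276
u(0.72) ≈ 0.9593

0.9593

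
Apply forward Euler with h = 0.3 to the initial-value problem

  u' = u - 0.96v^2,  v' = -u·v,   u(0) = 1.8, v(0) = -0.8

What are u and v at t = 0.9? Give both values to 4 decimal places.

Euler on (u,v): u_{n+1} = u_n + h·u', v_{n+1} = v_n + h·v'.
0.000000: (1.800000, -0.800000); f=(1.185600, 1.440000) → (2.155680, -0.368000)
0.300000: (2.155680, -0.368000); f=(2.025673, 0.793290) → (2.763382, -0.130013)
0.600000: (2.763382, -0.130013); f=(2.747155, 0.359275) → (3.587528, -0.022230)
(u(0.9), v(0.9)) ≈ (3.5875, -0.0222)

3.5875, -0.0222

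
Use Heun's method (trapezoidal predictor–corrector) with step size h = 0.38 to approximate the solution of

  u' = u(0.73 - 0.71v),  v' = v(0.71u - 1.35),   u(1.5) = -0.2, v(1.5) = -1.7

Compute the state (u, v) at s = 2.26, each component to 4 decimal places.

Heun on (u,v): k1 = f(s_n, state_n); k2 = f(s_n + h, state_n + h·k1); state_{n+1} = state_n + (h/2)·(k1 + k2).
1.500000: (-0.200000, -1.700000)
  k1 = (-0.387400, 2.536400)
  predictor → (-0.347212, -0.736168)
  k2 = (-0.434945, 1.175307)
  → (-0.356246, -0.994776)
1.880000: (-0.356246, -0.994776)
  k1 = (-0.511672, 1.594560)
  predictor → (-0.550681, -0.388843)
  k2 = (-0.554028, 0.676969)
  → (-0.558729, -0.563185)
(u(2.26), v(2.26)) ≈ (-0.5587, -0.5632)

-0.5587, -0.5632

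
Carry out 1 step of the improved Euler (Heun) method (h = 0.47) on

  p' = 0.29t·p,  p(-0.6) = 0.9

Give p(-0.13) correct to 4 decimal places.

Heun: k1 = f(t_n, p_n); k2 = f(t_n + h, p_n + h·k1); p_{n+1} = p_n + (h/2)·(k1 + k2).
t=-0.600000, p=0.900000:
  k1 = f(-0.600000, 0.900000) = -0.156600
  k2 = f(-0.130000, 0.826398) = -0.031155
  p ← 0.900000 + (0.47/2)·(-0.156600 + (-0.031155)) = 0.855878
p(-0.13) ≈ 0.8559

0.8559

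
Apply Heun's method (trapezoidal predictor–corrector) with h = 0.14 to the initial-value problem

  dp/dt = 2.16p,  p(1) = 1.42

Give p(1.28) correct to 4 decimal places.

2.5808

Heun: k1 = f(t_n, p_n); k2 = f(t_n + h, p_n + h·k1); p_{n+1} = p_n + (h/2)·(k1 + k2).
t=1.000000, p=1.420000:
  k1 = f(1.000000, 1.420000) = 3.067200
  k2 = f(1.140000, 1.849408) = 3.994721
  p ← 1.420000 + (0.14/2)·(3.067200 + 3.994721) = 1.914334
t=1.140000, p=1.914334:
  k1 = f(1.140000, 1.914334) = 4.134962
  k2 = f(1.280000, 2.493229) = 5.385375
  p ← 1.914334 + (0.14/2)·(4.134962 + 5.385375) = 2.580758
p(1.28) ≈ 2.5808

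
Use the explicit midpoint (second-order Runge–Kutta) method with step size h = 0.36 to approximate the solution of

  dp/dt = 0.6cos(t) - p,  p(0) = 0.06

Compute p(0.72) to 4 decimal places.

Midpoint: k1 = f(t_n, p_n); k2 = f(t_n + h/2, p_n + (h/2)·k1); p_{n+1} = p_n + h·k2.
t=0.000000, p=0.060000:
  k1 = f(0.000000, 0.060000) = 0.540000
  k2 = f(0.180000, 0.157200) = 0.433106
  p ← 0.060000 + 0.36·0.433106 = 0.215918
t=0.360000, p=0.215918:
  k1 = f(0.360000, 0.215918) = 0.345620
  k2 = f(0.540000, 0.278130) = 0.236495
  p ← 0.215918 + 0.36·0.236495 = 0.301057
p(0.72) ≈ 0.3011

0.3011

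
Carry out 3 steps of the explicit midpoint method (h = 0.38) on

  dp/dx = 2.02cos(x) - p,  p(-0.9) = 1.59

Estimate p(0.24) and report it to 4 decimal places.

1.8001

Midpoint: k1 = f(x_n, p_n); k2 = f(x_n + h/2, p_n + (h/2)·k1); p_{n+1} = p_n + h·k2.
x=-0.900000, p=1.590000:
  k1 = f(-0.900000, 1.590000) = -0.334348
  k2 = f(-0.710000, 1.526474) = 0.005417
  p ← 1.590000 + 0.38·0.005417 = 1.592058
x=-0.520000, p=1.592058:
  k1 = f(-0.520000, 1.592058) = 0.160936
  k2 = f(-0.330000, 1.622636) = 0.288369
  p ← 1.592058 + 0.38·0.288369 = 1.701639
x=-0.140000, p=1.701639:
  k1 = f(-0.140000, 1.701639) = 0.298598
  k2 = f(0.050000, 1.758372) = 0.259103
  p ← 1.701639 + 0.38·0.259103 = 1.800098
p(0.24) ≈ 1.8001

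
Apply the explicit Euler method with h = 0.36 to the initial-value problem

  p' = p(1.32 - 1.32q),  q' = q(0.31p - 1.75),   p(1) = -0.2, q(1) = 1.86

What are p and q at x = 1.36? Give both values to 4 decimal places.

Euler on (p,q): p_{n+1} = p_n + h·p', q_{n+1} = q_n + h·q'.
1.000000: (-0.200000, 1.860000); f=(0.227040, -3.370320) → (-0.118266, 0.646685)
(p(1.36), q(1.36)) ≈ (-0.1183, 0.6467)

-0.1183, 0.6467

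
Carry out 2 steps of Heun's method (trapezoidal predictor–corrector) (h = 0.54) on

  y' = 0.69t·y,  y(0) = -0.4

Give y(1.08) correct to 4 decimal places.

-0.5909

Heun: k1 = f(t_n, y_n); k2 = f(t_n + h, y_n + h·k1); y_{n+1} = y_n + (h/2)·(k1 + k2).
t=0.000000, y=-0.400000:
  k1 = f(0.000000, -0.400000) = 0.000000
  k2 = f(0.540000, -0.400000) = -0.149040
  y ← -0.400000 + (0.54/2)·(0.000000 + (-0.149040)) = -0.440241
t=0.540000, y=-0.440241:
  k1 = f(0.540000, -0.440241) = -0.164034
  k2 = f(1.080000, -0.528819) = -0.394076
  y ← -0.440241 + (0.54/2)·(-0.164034 + (-0.394076)) = -0.590930
y(1.08) ≈ -0.5909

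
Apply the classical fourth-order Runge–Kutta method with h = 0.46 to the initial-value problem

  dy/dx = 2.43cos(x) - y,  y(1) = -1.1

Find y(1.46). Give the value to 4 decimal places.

-0.4131

RK4: k1 = f(x_n, y_n); k2 = f(x_n + h/2, y_n + (h/2)·k1); k3 = f(x_n + h/2, y_n + (h/2)·k2); k4 = f(x_n + h, y_n + h·k3); y_{n+1} = y_n + (h/6)·(k1 + 2k2 + 2k3 + k4).
x=1.000000, y=-1.100000:
  k1 = f(1.000000, -1.100000) = 2.412935
  k2 = f(1.230000, -0.545025) = 1.357223
  k3 = f(1.230000, -0.787839) = 1.600036
  k4 = f(1.460000, -0.363983) = 0.632668
  y ← -1.100000 + (0.46/6)·(k1 + 2k2 + 2k3 + k4) = -0.413057
y(1.46) ≈ -0.4131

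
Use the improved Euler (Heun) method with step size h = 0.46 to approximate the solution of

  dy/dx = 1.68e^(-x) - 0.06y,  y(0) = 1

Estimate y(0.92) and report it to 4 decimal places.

Heun: k1 = f(x_n, y_n); k2 = f(x_n + h, y_n + h·k1); y_{n+1} = y_n + (h/2)·(k1 + k2).
x=0.000000, y=1.000000:
  k1 = f(0.000000, 1.000000) = 1.620000
  k2 = f(0.460000, 1.745200) = 0.955845
  y ← 1.000000 + (0.46/2)·(1.620000 + 0.955845) = 1.592444
x=0.460000, y=1.592444:
  k1 = f(0.460000, 1.592444) = 0.965010
  k2 = f(0.920000, 2.036349) = 0.547331
  y ← 1.592444 + (0.46/2)·(0.965010 + 0.547331) = 1.940283
y(0.92) ≈ 1.9403

1.9403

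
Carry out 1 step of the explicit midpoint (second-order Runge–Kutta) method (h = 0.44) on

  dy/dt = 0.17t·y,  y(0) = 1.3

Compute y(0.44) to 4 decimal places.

Midpoint: k1 = f(t_n, y_n); k2 = f(t_n + h/2, y_n + (h/2)·k1); y_{n+1} = y_n + h·k2.
t=0.000000, y=1.300000:
  k1 = f(0.000000, 1.300000) = 0.000000
  k2 = f(0.220000, 1.300000) = 0.048620
  y ← 1.300000 + 0.44·0.048620 = 1.321393
y(0.44) ≈ 1.3214

1.3214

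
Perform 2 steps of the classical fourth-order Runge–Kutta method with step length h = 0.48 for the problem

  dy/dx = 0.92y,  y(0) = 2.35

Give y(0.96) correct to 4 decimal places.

RK4: k1 = f(x_n, y_n); k2 = f(x_n + h/2, y_n + (h/2)·k1); k3 = f(x_n + h/2, y_n + (h/2)·k2); k4 = f(x_n + h, y_n + h·k3); y_{n+1} = y_n + (h/6)·(k1 + 2k2 + 2k3 + k4).
x=0.000000, y=2.350000:
  k1 = f(0.000000, 2.350000) = 2.162000
  k2 = f(0.240000, 2.868880) = 2.639370
  k3 = f(0.240000, 2.983449) = 2.744773
  k4 = f(0.480000, 3.667491) = 3.374092
  y ← 2.350000 + (0.48/6)·(k1 + 2k2 + 2k3 + k4) = 3.654350
x=0.480000, y=3.654350:
  k1 = f(0.480000, 3.654350) = 3.362002
  k2 = f(0.720000, 4.461231) = 4.104332
  k3 = f(0.720000, 4.639390) = 4.268239
  k4 = f(0.960000, 5.703105) = 5.246856
  y ← 3.654350 + (0.48/6)·(k1 + 2k2 + 2k3 + k4) = 5.682670
y(0.96) ≈ 5.6827

5.6827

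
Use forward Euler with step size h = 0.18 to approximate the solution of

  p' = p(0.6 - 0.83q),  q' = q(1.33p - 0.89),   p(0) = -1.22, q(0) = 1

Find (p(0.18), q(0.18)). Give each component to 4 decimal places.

Euler on (p,q): p_{n+1} = p_n + h·p', q_{n+1} = q_n + h·q'.
0.000000: (-1.220000, 1.000000); f=(0.280600, -2.512600) → (-1.169492, 0.547732)
(p(0.18), q(0.18)) ≈ (-1.1695, 0.5477)

-1.1695, 0.5477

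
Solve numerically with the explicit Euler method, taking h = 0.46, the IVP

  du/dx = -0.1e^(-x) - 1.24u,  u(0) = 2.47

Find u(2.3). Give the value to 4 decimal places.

Euler: u_{n+1} = u_n + h·f(x_n, u_n).
x=0.000000, u=2.470000: f=-3.162800 → u ← 2.470000 + 0.46·(-3.162800) = 1.015112
x=0.460000, u=1.015112: f=-1.321867 → u ← 1.015112 + 0.46·(-1.321867) = 0.407053
x=0.920000, u=0.407053: f=-0.544598 → u ← 0.407053 + 0.46·(-0.544598) = 0.156538
x=1.380000, u=0.156538: f=-0.219265 → u ← 0.156538 + 0.46·(-0.219265) = 0.055676
x=1.840000, u=0.055676: f=-0.084920 → u ← 0.055676 + 0.46·(-0.084920) = 0.016613
u(2.3) ≈ 0.0166

0.0166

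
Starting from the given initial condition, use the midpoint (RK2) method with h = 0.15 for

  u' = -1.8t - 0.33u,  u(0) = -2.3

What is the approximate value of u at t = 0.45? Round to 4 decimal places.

-2.1572

Midpoint: k1 = f(t_n, u_n); k2 = f(t_n + h/2, u_n + (h/2)·k1); u_{n+1} = u_n + h·k2.
t=0.000000, u=-2.300000:
  k1 = f(0.000000, -2.300000) = 0.759000
  k2 = f(0.075000, -2.243075) = 0.605215
  u ← -2.300000 + 0.15·0.605215 = -2.209218
t=0.150000, u=-2.209218:
  k1 = f(0.150000, -2.209218) = 0.459042
  k2 = f(0.225000, -2.174790) = 0.312681
  u ← -2.209218 + 0.15·0.312681 = -2.162316
t=0.300000, u=-2.162316:
  k1 = f(0.300000, -2.162316) = 0.173564
  k2 = f(0.375000, -2.149298) = 0.034268
  u ← -2.162316 + 0.15·0.034268 = -2.157175
u(0.45) ≈ -2.1572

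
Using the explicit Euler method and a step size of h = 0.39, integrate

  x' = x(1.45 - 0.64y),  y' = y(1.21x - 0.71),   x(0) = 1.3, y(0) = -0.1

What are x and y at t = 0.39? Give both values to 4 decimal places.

Euler on (x,y): x_{n+1} = x_n + h·x', y_{n+1} = y_n + h·y'.
0.000000: (1.300000, -0.100000); f=(1.968200, -0.086300) → (2.067598, -0.133657)
(x(0.39), y(0.39)) ≈ (2.0676, -0.1337)

2.0676, -0.1337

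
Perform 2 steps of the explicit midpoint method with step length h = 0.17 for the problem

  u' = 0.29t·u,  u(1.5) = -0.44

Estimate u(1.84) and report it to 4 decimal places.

Midpoint: k1 = f(t_n, u_n); k2 = f(t_n + h/2, u_n + (h/2)·k1); u_{n+1} = u_n + h·k2.
t=1.500000, u=-0.440000:
  k1 = f(1.500000, -0.440000) = -0.191400
  k2 = f(1.585000, -0.456269) = -0.209724
  u ← -0.440000 + 0.17·(-0.209724) = -0.475653
t=1.670000, u=-0.475653:
  k1 = f(1.670000, -0.475653) = -0.230359
  k2 = f(1.755000, -0.495234) = -0.252049
  u ← -0.475653 + 0.17·(-0.252049) = -0.518501
u(1.84) ≈ -0.5185

-0.5185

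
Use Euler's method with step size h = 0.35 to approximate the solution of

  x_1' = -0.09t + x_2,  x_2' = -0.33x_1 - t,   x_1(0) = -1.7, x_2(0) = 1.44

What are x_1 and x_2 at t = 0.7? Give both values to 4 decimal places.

Euler on (x_1,x_2): x_1_{n+1} = x_1_n + h·x_1', x_2_{n+1} = x_2_n + h·x_2'.
0.000000: (-1.700000, 1.440000); f=(1.440000, 0.561000) → (-1.196000, 1.636350)
0.350000: (-1.196000, 1.636350); f=(1.604850, 0.044680) → (-0.634302, 1.651988)
(x_1(0.7), x_2(0.7)) ≈ (-0.6343, 1.6520)

-0.6343, 1.6520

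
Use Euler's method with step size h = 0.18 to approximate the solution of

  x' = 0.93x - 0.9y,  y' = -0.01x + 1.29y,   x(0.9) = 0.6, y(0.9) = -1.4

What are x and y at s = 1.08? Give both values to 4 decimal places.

0.9272, -1.7262

Euler on (x,y): x_{n+1} = x_n + h·x', y_{n+1} = y_n + h·y'.
0.900000: (0.600000, -1.400000); f=(1.818000, -1.812000) → (0.927240, -1.726160)
(x(1.08), y(1.08)) ≈ (0.9272, -1.7262)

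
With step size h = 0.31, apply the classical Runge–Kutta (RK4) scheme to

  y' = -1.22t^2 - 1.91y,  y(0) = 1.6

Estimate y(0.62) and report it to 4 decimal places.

RK4: k1 = f(t_n, y_n); k2 = f(t_n + h/2, y_n + (h/2)·k1); k3 = f(t_n + h/2, y_n + (h/2)·k2); k4 = f(t_n + h, y_n + h·k3); y_{n+1} = y_n + (h/6)·(k1 + 2k2 + 2k3 + k4).
t=0.000000, y=1.600000:
  k1 = f(0.000000, 1.600000) = -3.056000
  k2 = f(0.155000, 1.126320) = -2.180582
  k3 = f(0.155000, 1.262010) = -2.439749
  k4 = f(0.310000, 0.843678) = -1.728666
  y ← 1.600000 + (0.31/6)·(k1 + 2k2 + 2k3 + k4) = 0.875358
t=0.310000, y=0.875358:
  k1 = f(0.310000, 0.875358) = -1.789176
  k2 = f(0.465000, 0.598036) = -1.406043
  k3 = f(0.465000, 0.657421) = -1.519469
  k4 = f(0.620000, 0.404323) = -1.241224
  y ← 0.875358 + (0.31/6)·(k1 + 2k2 + 2k3 + k4) = 0.416484
y(0.62) ≈ 0.4165

0.4165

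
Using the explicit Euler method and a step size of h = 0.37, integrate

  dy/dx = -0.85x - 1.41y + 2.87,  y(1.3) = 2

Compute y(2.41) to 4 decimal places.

1.0453

Euler: y_{n+1} = y_n + h·f(x_n, y_n).
x=1.300000, y=2.000000: f=-1.055000 → y ← 2.000000 + 0.37·(-1.055000) = 1.609650
x=1.670000, y=1.609650: f=-0.819107 → y ← 1.609650 + 0.37·(-0.819107) = 1.306581
x=2.040000, y=1.306581: f=-0.706279 → y ← 1.306581 + 0.37·(-0.706279) = 1.045257
y(2.41) ≈ 1.0453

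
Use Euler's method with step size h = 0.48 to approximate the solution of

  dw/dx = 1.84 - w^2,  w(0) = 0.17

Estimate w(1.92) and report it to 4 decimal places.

1.3610

Euler: w_{n+1} = w_n + h·f(x_n, w_n).
x=0.000000, w=0.170000: f=1.811100 → w ← 0.170000 + 0.48·1.811100 = 1.039328
x=0.480000, w=1.039328: f=0.759797 → w ← 1.039328 + 0.48·0.759797 = 1.404031
x=0.960000, w=1.404031: f=-0.131302 → w ← 1.404031 + 0.48·(-0.131302) = 1.341006
x=1.440000, w=1.341006: f=0.041704 → w ← 1.341006 + 0.48·0.041704 = 1.361023
w(1.92) ≈ 1.3610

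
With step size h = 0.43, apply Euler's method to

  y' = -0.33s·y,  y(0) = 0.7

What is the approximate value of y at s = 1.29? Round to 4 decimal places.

Euler: y_{n+1} = y_n + h·f(s_n, y_n).
s=0.000000, y=0.700000: f=0.000000 → y ← 0.700000 + 0.43·0.000000 = 0.700000
s=0.430000, y=0.700000: f=-0.099330 → y ← 0.700000 + 0.43·(-0.099330) = 0.657288
s=0.860000, y=0.657288: f=-0.186538 → y ← 0.657288 + 0.43·(-0.186538) = 0.577077
y(1.29) ≈ 0.5771

0.5771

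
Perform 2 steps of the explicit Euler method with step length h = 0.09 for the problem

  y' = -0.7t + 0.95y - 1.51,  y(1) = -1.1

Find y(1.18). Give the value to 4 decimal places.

Euler: y_{n+1} = y_n + h·f(t_n, y_n).
t=1.000000, y=-1.100000: f=-3.255000 → y ← -1.100000 + 0.09·(-3.255000) = -1.392950
t=1.090000, y=-1.392950: f=-3.596303 → y ← -1.392950 + 0.09·(-3.596303) = -1.716617
y(1.18) ≈ -1.7166

-1.7166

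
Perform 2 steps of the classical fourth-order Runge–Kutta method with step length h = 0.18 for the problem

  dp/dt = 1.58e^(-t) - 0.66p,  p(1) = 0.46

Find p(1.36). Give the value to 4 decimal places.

0.5180

RK4: k1 = f(t_n, p_n); k2 = f(t_n + h/2, p_n + (h/2)·k1); k3 = f(t_n + h/2, p_n + (h/2)·k2); k4 = f(t_n + h, p_n + h·k3); p_{n+1} = p_n + (h/6)·(k1 + 2k2 + 2k3 + k4).
t=1.000000, p=0.460000:
  k1 = f(1.000000, 0.460000) = 0.277650
  k2 = f(1.090000, 0.484988) = 0.211130
  k3 = f(1.090000, 0.479002) = 0.215081
  k4 = f(1.180000, 0.498715) = 0.156349
  p ← 0.460000 + (0.18/6)·(k1 + 2k2 + 2k3 + k4) = 0.498593
t=1.180000, p=0.498593:
  k1 = f(1.180000, 0.498593) = 0.156429
  k2 = f(1.270000, 0.512671) = 0.105351
  k3 = f(1.270000, 0.508074) = 0.108385
  k4 = f(1.360000, 0.518102) = 0.063577
  p ← 0.498593 + (0.18/6)·(k1 + 2k2 + 2k3 + k4) = 0.518017
p(1.36) ≈ 0.5180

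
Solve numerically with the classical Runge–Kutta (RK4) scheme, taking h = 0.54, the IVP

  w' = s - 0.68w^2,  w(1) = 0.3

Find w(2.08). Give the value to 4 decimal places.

RK4: k1 = f(s_n, w_n); k2 = f(s_n + h/2, w_n + (h/2)·k1); k3 = f(s_n + h/2, w_n + (h/2)·k2); k4 = f(s_n + h, w_n + h·k3); w_{n+1} = w_n + (h/6)·(k1 + 2k2 + 2k3 + k4).
s=1.000000, w=0.300000:
  k1 = f(1.000000, 0.300000) = 0.938800
  k2 = f(1.270000, 0.553476) = 1.061692
  k3 = f(1.270000, 0.586657) = 1.035967
  k4 = f(1.540000, 0.859422) = 1.037748
  w ← 0.300000 + (0.54/6)·(k1 + 2k2 + 2k3 + k4) = 0.855468
s=1.540000, w=0.855468:
  k1 = f(1.540000, 0.855468) = 1.042359
  k2 = f(1.810000, 1.136905) = 0.931064
  k3 = f(1.810000, 1.106855) = 0.976913
  k4 = f(2.080000, 1.383001) = 0.779370
  w ← 0.855468 + (0.54/6)·(k1 + 2k2 + 2k3 + k4) = 1.362859
w(2.08) ≈ 1.3629

1.3629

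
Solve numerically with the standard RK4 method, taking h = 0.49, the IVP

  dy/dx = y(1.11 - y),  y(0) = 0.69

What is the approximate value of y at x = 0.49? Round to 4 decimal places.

0.8202

RK4: k1 = f(x_n, y_n); k2 = f(x_n + h/2, y_n + (h/2)·k1); k3 = f(x_n + h/2, y_n + (h/2)·k2); k4 = f(x_n + h, y_n + h·k3); y_{n+1} = y_n + (h/6)·(k1 + 2k2 + 2k3 + k4).
x=0.000000, y=0.690000:
  k1 = f(0.000000, 0.690000) = 0.289800
  k2 = f(0.245000, 0.761001) = 0.265589
  k3 = f(0.245000, 0.755069) = 0.267997
  k4 = f(0.490000, 0.821319) = 0.237099
  y ← 0.690000 + (0.49/6)·(k1 + 2k2 + 2k3 + k4) = 0.820182
y(0.49) ≈ 0.8202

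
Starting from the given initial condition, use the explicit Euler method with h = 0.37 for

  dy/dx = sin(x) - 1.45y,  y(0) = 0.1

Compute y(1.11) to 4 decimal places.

Euler: y_{n+1} = y_n + h·f(x_n, y_n).
x=0.000000, y=0.100000: f=-0.145000 → y ← 0.100000 + 0.37·(-0.145000) = 0.046350
x=0.370000, y=0.046350: f=0.294408 → y ← 0.046350 + 0.37·0.294408 = 0.155281
x=0.740000, y=0.155281: f=0.449131 → y ← 0.155281 + 0.37·0.449131 = 0.321459
y(1.11) ≈ 0.3215

0.3215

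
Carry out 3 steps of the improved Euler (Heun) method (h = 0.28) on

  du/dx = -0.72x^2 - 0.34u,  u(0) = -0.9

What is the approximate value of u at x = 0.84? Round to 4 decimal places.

Heun: k1 = f(x_n, u_n); k2 = f(x_n + h, u_n + h·k1); u_{n+1} = u_n + (h/2)·(k1 + k2).
x=0.000000, u=-0.900000:
  k1 = f(0.000000, -0.900000) = 0.306000
  k2 = f(0.280000, -0.814320) = 0.220421
  u ← -0.900000 + (0.28/2)·(0.306000 + 0.220421) = -0.826301
x=0.280000, u=-0.826301:
  k1 = f(0.280000, -0.826301) = 0.224494
  k2 = f(0.560000, -0.763443) = 0.033779
  u ← -0.826301 + (0.28/2)·(0.224494 + 0.033779) = -0.790143
x=0.560000, u=-0.790143:
  k1 = f(0.560000, -0.790143) = 0.042857
  k2 = f(0.840000, -0.778143) = -0.243463
  u ← -0.790143 + (0.28/2)·(0.042857 + (-0.243463)) = -0.818228
u(0.84) ≈ -0.8182

-0.8182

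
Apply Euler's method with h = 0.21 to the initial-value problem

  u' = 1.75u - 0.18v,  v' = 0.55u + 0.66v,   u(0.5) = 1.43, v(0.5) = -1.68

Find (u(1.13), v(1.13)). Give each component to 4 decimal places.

3.9324, -1.6737

Euler on (u,v): u_{n+1} = u_n + h·u', v_{n+1} = v_n + h·v'.
0.500000: (1.430000, -1.680000); f=(2.804900, -0.322300) → (2.019029, -1.747683)
0.710000: (2.019029, -1.747683); f=(3.847884, -0.043005) → (2.827085, -1.756714)
0.920000: (2.827085, -1.756714); f=(5.263607, 0.395465) → (3.932442, -1.673666)
(u(1.13), v(1.13)) ≈ (3.9324, -1.6737)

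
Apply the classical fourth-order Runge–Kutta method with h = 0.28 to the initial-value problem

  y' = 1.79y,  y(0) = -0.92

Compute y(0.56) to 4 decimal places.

RK4: k1 = f(s_n, y_n); k2 = f(s_n + h/2, y_n + (h/2)·k1); k3 = f(s_n + h/2, y_n + (h/2)·k2); k4 = f(s_n + h, y_n + h·k3); y_{n+1} = y_n + (h/6)·(k1 + 2k2 + 2k3 + k4).
s=0.000000, y=-0.920000:
  k1 = f(0.000000, -0.920000) = -1.646800
  k2 = f(0.140000, -1.150552) = -2.059488
  k3 = f(0.140000, -1.208328) = -2.162908
  k4 = f(0.280000, -1.525614) = -2.730849
  y ← -0.920000 + (0.28/6)·(k1 + 2k2 + 2k3 + k4) = -1.518381
s=0.280000, y=-1.518381:
  k1 = f(0.280000, -1.518381) = -2.717901
  k2 = f(0.420000, -1.898887) = -3.399007
  k3 = f(0.420000, -1.994242) = -3.569692
  k4 = f(0.560000, -2.517894) = -4.507031
  y ← -1.518381 + (0.28/6)·(k1 + 2k2 + 2k3 + k4) = -2.505956
y(0.56) ≈ -2.5060

-2.5060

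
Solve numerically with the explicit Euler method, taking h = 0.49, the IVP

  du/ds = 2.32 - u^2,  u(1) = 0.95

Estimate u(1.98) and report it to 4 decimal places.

Euler: u_{n+1} = u_n + h·f(s_n, u_n).
s=1.000000, u=0.950000: f=1.417500 → u ← 0.950000 + 0.49·1.417500 = 1.644575
s=1.490000, u=1.644575: f=-0.384627 → u ← 1.644575 + 0.49·(-0.384627) = 1.456108
u(1.98) ≈ 1.4561

1.4561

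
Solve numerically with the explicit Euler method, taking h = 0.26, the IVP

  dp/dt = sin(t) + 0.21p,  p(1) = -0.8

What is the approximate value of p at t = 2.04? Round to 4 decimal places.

Euler: p_{n+1} = p_n + h·f(t_n, p_n).
t=1.000000, p=-0.800000: f=0.673471 → p ← -0.800000 + 0.26·0.673471 = -0.624898
t=1.260000, p=-0.624898: f=0.820862 → p ← -0.624898 + 0.26·0.820862 = -0.411473
t=1.520000, p=-0.411473: f=0.912301 → p ← -0.411473 + 0.26·0.912301 = -0.174275
t=1.780000, p=-0.174275: f=0.941599 → p ← -0.174275 + 0.26·0.941599 = 0.070540
p(2.04) ≈ 0.0705

0.0705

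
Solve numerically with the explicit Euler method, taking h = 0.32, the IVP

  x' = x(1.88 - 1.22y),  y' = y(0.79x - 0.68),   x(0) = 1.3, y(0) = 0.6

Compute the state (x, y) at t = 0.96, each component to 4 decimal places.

Euler on (x,y): x_{n+1} = x_n + h·x', y_{n+1} = y_n + h·y'.
0.000000: (1.300000, 0.600000); f=(1.492400, 0.208200) → (1.777568, 0.666624)
0.320000: (1.777568, 0.666624); f=(1.896165, 0.482822) → (2.384341, 0.821127)
0.640000: (2.384341, 0.821127); f=(2.093988, 0.988332) → (3.054417, 1.137393)
(x(0.96), y(0.96)) ≈ (3.0544, 1.1374)

3.0544, 1.1374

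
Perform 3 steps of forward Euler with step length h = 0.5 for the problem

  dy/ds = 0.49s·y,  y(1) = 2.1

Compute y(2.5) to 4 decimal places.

5.3272

Euler: y_{n+1} = y_n + h·f(s_n, y_n).
s=1.000000, y=2.100000: f=1.029000 → y ← 2.100000 + 0.5·1.029000 = 2.614500
s=1.500000, y=2.614500: f=1.921658 → y ← 2.614500 + 0.5·1.921658 = 3.575329
s=2.000000, y=3.575329: f=3.503822 → y ← 3.575329 + 0.5·3.503822 = 5.327240
y(2.5) ≈ 5.3272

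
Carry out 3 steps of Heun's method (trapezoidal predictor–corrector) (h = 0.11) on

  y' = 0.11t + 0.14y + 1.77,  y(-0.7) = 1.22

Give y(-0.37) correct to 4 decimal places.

Heun: k1 = f(t_n, y_n); k2 = f(t_n + h, y_n + h·k1); y_{n+1} = y_n + (h/2)·(k1 + k2).
t=-0.700000, y=1.220000:
  k1 = f(-0.700000, 1.220000) = 1.863800
  k2 = f(-0.590000, 1.425018) = 1.904603
  y ← 1.220000 + (0.11/2)·(1.863800 + 1.904603) = 1.427262
t=-0.590000, y=1.427262:
  k1 = f(-0.590000, 1.427262) = 1.904917
  k2 = f(-0.480000, 1.636803) = 1.946352
  y ← 1.427262 + (0.11/2)·(1.904917 + 1.946352) = 1.639082
t=-0.480000, y=1.639082:
  k1 = f(-0.480000, 1.639082) = 1.946671
  k2 = f(-0.370000, 1.853216) = 1.988750
  y ← 1.639082 + (0.11/2)·(1.946671 + 1.988750) = 1.855530
y(-0.37) ≈ 1.8555

1.8555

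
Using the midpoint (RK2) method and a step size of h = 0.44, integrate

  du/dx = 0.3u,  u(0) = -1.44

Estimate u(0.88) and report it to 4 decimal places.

-1.8738

Midpoint: k1 = f(x_n, u_n); k2 = f(x_n + h/2, u_n + (h/2)·k1); u_{n+1} = u_n + h·k2.
x=0.000000, u=-1.440000:
  k1 = f(0.000000, -1.440000) = -0.432000
  k2 = f(0.220000, -1.535040) = -0.460512
  u ← -1.440000 + 0.44·(-0.460512) = -1.642625
x=0.440000, u=-1.642625:
  k1 = f(0.440000, -1.642625) = -0.492788
  k2 = f(0.660000, -1.751039) = -0.525312
  u ← -1.642625 + 0.44·(-0.525312) = -1.873762
u(0.88) ≈ -1.8738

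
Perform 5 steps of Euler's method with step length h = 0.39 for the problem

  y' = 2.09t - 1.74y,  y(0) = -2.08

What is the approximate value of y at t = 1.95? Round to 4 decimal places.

1.6472

Euler: y_{n+1} = y_n + h·f(t_n, y_n).
t=0.000000, y=-2.080000: f=3.619200 → y ← -2.080000 + 0.39·3.619200 = -0.668512
t=0.390000, y=-0.668512: f=1.978311 → y ← -0.668512 + 0.39·1.978311 = 0.103029
t=0.780000, y=0.103029: f=1.450929 → y ← 0.103029 + 0.39·1.450929 = 0.668892
t=1.170000, y=0.668892: f=1.281429 → y ← 0.668892 + 0.39·1.281429 = 1.168649
t=1.560000, y=1.168649: f=1.226951 → y ← 1.168649 + 0.39·1.226951 = 1.647160
y(1.95) ≈ 1.6472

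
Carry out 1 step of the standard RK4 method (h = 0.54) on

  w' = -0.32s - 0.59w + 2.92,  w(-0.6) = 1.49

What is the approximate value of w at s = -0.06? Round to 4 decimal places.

RK4: k1 = f(s_n, w_n); k2 = f(s_n + h/2, w_n + (h/2)·k1); k3 = f(s_n + h/2, w_n + (h/2)·k2); k4 = f(s_n + h, w_n + h·k3); w_{n+1} = w_n + (h/6)·(k1 + 2k2 + 2k3 + k4).
s=-0.600000, w=1.490000:
  k1 = f(-0.600000, 1.490000) = 2.232900
  k2 = f(-0.330000, 2.092883) = 1.790799
  k3 = f(-0.330000, 1.973516) = 1.861226
  k4 = f(-0.060000, 2.495062) = 1.467113
  w ← 1.490000 + (0.54/6)·(k1 + 2k2 + 2k3 + k4) = 2.480366
w(-0.06) ≈ 2.4804

2.4804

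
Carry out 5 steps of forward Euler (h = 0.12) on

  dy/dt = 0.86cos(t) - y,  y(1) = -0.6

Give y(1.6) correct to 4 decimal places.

Euler: y_{n+1} = y_n + h·f(t_n, y_n).
t=1.000000, y=-0.600000: f=1.064660 → y ← -0.600000 + 0.12·1.064660 = -0.472241
t=1.120000, y=-0.472241: f=0.846928 → y ← -0.472241 + 0.12·0.846928 = -0.370609
t=1.240000, y=-0.370609: f=0.649934 → y ← -0.370609 + 0.12·0.649934 = -0.292617
t=1.360000, y=-0.292617: f=0.472563 → y ← -0.292617 + 0.12·0.472563 = -0.235910
t=1.480000, y=-0.235910: f=0.313887 → y ← -0.235910 + 0.12·0.313887 = -0.198243
y(1.6) ≈ -0.1982

-0.1982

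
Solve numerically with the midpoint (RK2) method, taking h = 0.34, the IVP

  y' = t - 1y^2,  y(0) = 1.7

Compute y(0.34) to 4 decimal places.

Midpoint: k1 = f(t_n, y_n); k2 = f(t_n + h/2, y_n + (h/2)·k1); y_{n+1} = y_n + h·k2.
t=0.000000, y=1.700000:
  k1 = f(0.000000, 1.700000) = -2.890000
  k2 = f(0.170000, 1.208700) = -1.290956
  y ← 1.700000 + 0.34·(-1.290956) = 1.261075
y(0.34) ≈ 1.2611

1.2611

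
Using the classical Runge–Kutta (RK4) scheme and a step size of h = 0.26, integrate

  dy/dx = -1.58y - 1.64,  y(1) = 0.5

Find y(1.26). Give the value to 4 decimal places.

-0.0180

RK4: k1 = f(x_n, y_n); k2 = f(x_n + h/2, y_n + (h/2)·k1); k3 = f(x_n + h/2, y_n + (h/2)·k2); k4 = f(x_n + h, y_n + h·k3); y_{n+1} = y_n + (h/6)·(k1 + 2k2 + 2k3 + k4).
x=1.000000, y=0.500000:
  k1 = f(1.000000, 0.500000) = -2.430000
  k2 = f(1.130000, 0.184100) = -1.930878
  k3 = f(1.130000, 0.248986) = -2.033398
  k4 = f(1.260000, -0.028683) = -1.594680
  y ← 0.500000 + (0.26/6)·(k1 + 2k2 + 2k3 + k4) = -0.017973
y(1.26) ≈ -0.0180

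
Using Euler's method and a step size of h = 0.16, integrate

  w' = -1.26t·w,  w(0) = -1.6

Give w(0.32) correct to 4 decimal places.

-1.5484

Euler: w_{n+1} = w_n + h·f(t_n, w_n).
t=0.000000, w=-1.600000: f=0.000000 → w ← -1.600000 + 0.16·0.000000 = -1.600000
t=0.160000, w=-1.600000: f=0.322560 → w ← -1.600000 + 0.16·0.322560 = -1.548390
w(0.32) ≈ -1.5484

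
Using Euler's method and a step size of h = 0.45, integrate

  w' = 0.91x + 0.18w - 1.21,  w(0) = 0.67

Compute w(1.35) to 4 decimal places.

Euler: w_{n+1} = w_n + h·f(x_n, w_n).
x=0.000000, w=0.670000: f=-1.089400 → w ← 0.670000 + 0.45·(-1.089400) = 0.179770
x=0.450000, w=0.179770: f=-0.768141 → w ← 0.179770 + 0.45·(-0.768141) = -0.165894
x=0.900000, w=-0.165894: f=-0.420861 → w ← -0.165894 + 0.45·(-0.420861) = -0.355281
w(1.35) ≈ -0.3553

-0.3553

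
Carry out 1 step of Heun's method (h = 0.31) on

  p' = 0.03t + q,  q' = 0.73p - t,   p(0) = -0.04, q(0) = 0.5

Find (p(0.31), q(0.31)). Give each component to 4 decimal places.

Heun on (p,q): k1 = f(t_n, state_n); k2 = f(t_n + h, state_n + h·k1); state_{n+1} = state_n + (h/2)·(k1 + k2).
0.000000: (-0.040000, 0.500000)
  k1 = (0.500000, -0.029200)
  predictor → (0.115000, 0.490948)
  k2 = (0.500248, -0.226050)
  → (0.115038, 0.460436)
(p(0.31), q(0.31)) ≈ (0.1150, 0.4604)

0.1150, 0.4604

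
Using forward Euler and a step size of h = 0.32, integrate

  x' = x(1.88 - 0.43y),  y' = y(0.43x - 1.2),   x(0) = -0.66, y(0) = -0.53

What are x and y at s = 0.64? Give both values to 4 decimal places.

-1.8124, -0.1291

Euler on (x,y): x_{n+1} = x_n + h·x', y_{n+1} = y_n + h·y'.
0.000000: (-0.660000, -0.530000); f=(-1.391214, 0.786414) → (-1.105188, -0.278348)
0.320000: (-1.105188, -0.278348); f=(-2.210034, 0.466296) → (-1.812399, -0.129133)
(x(0.64), y(0.64)) ≈ (-1.8124, -0.1291)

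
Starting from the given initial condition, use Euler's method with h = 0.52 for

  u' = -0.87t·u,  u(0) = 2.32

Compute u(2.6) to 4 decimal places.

0.0163

Euler: u_{n+1} = u_n + h·f(t_n, u_n).
t=0.000000, u=2.320000: f=0.000000 → u ← 2.320000 + 0.52·0.000000 = 2.320000
t=0.520000, u=2.320000: f=-1.049568 → u ← 2.320000 + 0.52·(-1.049568) = 1.774225
t=1.040000, u=1.774225: f=-1.605318 → u ← 1.774225 + 0.52·(-1.605318) = 0.939459
t=1.560000, u=0.939459: f=-1.275034 → u ← 0.939459 + 0.52·(-1.275034) = 0.276441
t=2.080000, u=0.276441: f=-0.500248 → u ← 0.276441 + 0.52·(-0.500248) = 0.016312
u(2.6) ≈ 0.0163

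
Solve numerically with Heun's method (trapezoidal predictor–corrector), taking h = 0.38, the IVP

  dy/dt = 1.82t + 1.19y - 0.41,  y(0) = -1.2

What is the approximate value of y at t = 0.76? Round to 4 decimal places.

Heun: k1 = f(t_n, y_n); k2 = f(t_n + h, y_n + h·k1); y_{n+1} = y_n + (h/2)·(k1 + k2).
t=0.000000, y=-1.200000:
  k1 = f(0.000000, -1.200000) = -1.838000
  k2 = f(0.380000, -1.898440) = -1.977544
  y ← -1.200000 + (0.38/2)·(-1.838000 + (-1.977544)) = -1.924953
t=0.380000, y=-1.924953:
  k1 = f(0.380000, -1.924953) = -2.009094
  k2 = f(0.760000, -2.688409) = -2.226007
  y ← -1.924953 + (0.38/2)·(-2.009094 + (-2.226007)) = -2.729623
y(0.76) ≈ -2.7296

-2.7296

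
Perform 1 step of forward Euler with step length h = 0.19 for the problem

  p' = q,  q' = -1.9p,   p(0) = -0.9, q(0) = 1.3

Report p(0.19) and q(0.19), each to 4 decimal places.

-0.6530, 1.6249

Euler on (p,q): p_{n+1} = p_n + h·p', q_{n+1} = q_n + h·q'.
0.000000: (-0.900000, 1.300000); f=(1.300000, 1.710000) → (-0.653000, 1.624900)
(p(0.19), q(0.19)) ≈ (-0.6530, 1.6249)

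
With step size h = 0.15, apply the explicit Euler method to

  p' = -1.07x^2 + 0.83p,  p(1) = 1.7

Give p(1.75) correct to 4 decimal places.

Euler: p_{n+1} = p_n + h·f(x_n, p_n).
x=1.000000, p=1.700000: f=0.341000 → p ← 1.700000 + 0.15·0.341000 = 1.751150
x=1.150000, p=1.751150: f=0.038380 → p ← 1.751150 + 0.15·0.038380 = 1.756907
x=1.300000, p=1.756907: f=-0.350067 → p ← 1.756907 + 0.15·(-0.350067) = 1.704397
x=1.450000, p=1.704397: f=-0.835026 → p ← 1.704397 + 0.15·(-0.835026) = 1.579143
x=1.600000, p=1.579143: f=-1.428511 → p ← 1.579143 + 0.15·(-1.428511) = 1.364866
p(1.75) ≈ 1.3649

1.3649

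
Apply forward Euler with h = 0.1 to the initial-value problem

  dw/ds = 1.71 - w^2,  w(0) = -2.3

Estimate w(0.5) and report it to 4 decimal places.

-8.3653

Euler: w_{n+1} = w_n + h·f(s_n, w_n).
s=0.000000, w=-2.300000: f=-3.580000 → w ← -2.300000 + 0.1·(-3.580000) = -2.658000
s=0.100000, w=-2.658000: f=-5.354964 → w ← -2.658000 + 0.1·(-5.354964) = -3.193496
s=0.200000, w=-3.193496: f=-8.488419 → w ← -3.193496 + 0.1·(-8.488419) = -4.042338
s=0.300000, w=-4.042338: f=-14.630499 → w ← -4.042338 + 0.1·(-14.630499) = -5.505388
s=0.400000, w=-5.505388: f=-28.599300 → w ← -5.505388 + 0.1·(-28.599300) = -8.365318
w(0.5) ≈ -8.3653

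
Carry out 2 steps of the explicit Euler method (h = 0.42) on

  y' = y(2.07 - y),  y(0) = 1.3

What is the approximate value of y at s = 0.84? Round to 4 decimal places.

Euler: y_{n+1} = y_n + h·f(s_n, y_n).
s=0.000000, y=1.300000: f=1.001000 → y ← 1.300000 + 0.42·1.001000 = 1.720420
s=0.420000, y=1.720420: f=0.601424 → y ← 1.720420 + 0.42·0.601424 = 1.973018
y(0.84) ≈ 1.9730

1.9730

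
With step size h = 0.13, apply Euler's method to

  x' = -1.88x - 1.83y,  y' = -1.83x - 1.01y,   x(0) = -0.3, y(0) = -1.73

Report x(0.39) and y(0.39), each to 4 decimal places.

Euler on (x,y): x_{n+1} = x_n + h·x', y_{n+1} = y_n + h·y'.
0.000000: (-0.300000, -1.730000); f=(3.729900, 2.296300) → (0.184887, -1.431481)
0.130000: (0.184887, -1.431481); f=(2.272023, 1.107453) → (0.480250, -1.287512)
0.260000: (0.480250, -1.287512); f=(1.453277, 0.421530) → (0.669176, -1.232713)
(x(0.39), y(0.39)) ≈ (0.6692, -1.2327)

0.6692, -1.2327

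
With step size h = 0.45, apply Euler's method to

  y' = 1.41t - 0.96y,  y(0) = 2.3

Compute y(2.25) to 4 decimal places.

2.0012

Euler: y_{n+1} = y_n + h·f(t_n, y_n).
t=0.000000, y=2.300000: f=-2.208000 → y ← 2.300000 + 0.45·(-2.208000) = 1.306400
t=0.450000, y=1.306400: f=-0.619644 → y ← 1.306400 + 0.45·(-0.619644) = 1.027560
t=0.900000, y=1.027560: f=0.282542 → y ← 1.027560 + 0.45·0.282542 = 1.154704
t=1.350000, y=1.154704: f=0.794984 → y ← 1.154704 + 0.45·0.794984 = 1.512447
t=1.800000, y=1.512447: f=1.086051 → y ← 1.512447 + 0.45·1.086051 = 2.001170
y(2.25) ≈ 2.0012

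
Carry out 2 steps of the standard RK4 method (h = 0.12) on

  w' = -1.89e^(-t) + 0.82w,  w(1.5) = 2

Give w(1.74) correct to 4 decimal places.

RK4: k1 = f(t_n, w_n); k2 = f(t_n + h/2, w_n + (h/2)·k1); k3 = f(t_n + h/2, w_n + (h/2)·k2); k4 = f(t_n + h, w_n + h·k3); w_{n+1} = w_n + (h/6)·(k1 + 2k2 + 2k3 + k4).
t=1.500000, w=2.000000:
  k1 = f(1.500000, 2.000000) = 1.218284
  k2 = f(1.560000, 2.073097) = 1.302782
  k3 = f(1.560000, 2.078167) = 1.306940
  k4 = f(1.620000, 2.156833) = 1.394574
  w ← 2.000000 + (0.12/6)·(k1 + 2k2 + 2k3 + k4) = 2.156646
t=1.620000, w=2.156646:
  k1 = f(1.620000, 2.156646) = 1.394421
  k2 = f(1.680000, 2.240311) = 1.484808
  k3 = f(1.680000, 2.245735) = 1.489256
  k4 = f(1.740000, 2.335357) = 1.583259
  w ← 2.156646 + (0.12/6)·(k1 + 2k2 + 2k3 + k4) = 2.335162
w(1.74) ≈ 2.3352

2.3352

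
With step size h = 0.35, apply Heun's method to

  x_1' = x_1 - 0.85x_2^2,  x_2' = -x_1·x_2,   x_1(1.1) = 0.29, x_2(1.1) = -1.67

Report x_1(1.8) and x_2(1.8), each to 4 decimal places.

Heun on (x_1,x_2): k1 = f(t_n, state_n); k2 = f(t_n + h, state_n + h·k1); state_{n+1} = state_n + (h/2)·(k1 + k2).
1.100000: (0.290000, -1.670000)
  k1 = (-2.080565, 0.484300)
  predictor → (-0.438198, -1.500495)
  k2 = (-2.351960, -0.657514)
  → (-0.485692, -1.700312)
1.450000: (-0.485692, -1.700312)
  k1 = (-2.943095, -0.825828)
  predictor → (-1.515775, -1.989352)
  k2 = (-4.879669, -3.015410)
  → (-1.854676, -2.372529)
(x_1(1.8), x_2(1.8)) ≈ (-1.8547, -2.3725)

-1.8547, -2.3725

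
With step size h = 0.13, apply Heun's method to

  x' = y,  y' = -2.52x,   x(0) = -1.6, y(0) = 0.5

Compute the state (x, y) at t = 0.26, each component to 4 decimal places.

-1.3372, 1.4836

Heun on (x,y): k1 = f(t_n, state_n); k2 = f(t_n + h, state_n + h·k1); state_{n+1} = state_n + (h/2)·(k1 + k2).
0.000000: (-1.600000, 0.500000)
  k1 = (0.500000, 4.032000)
  predictor → (-1.535000, 1.024160)
  k2 = (1.024160, 3.868200)
  → (-1.500930, 1.013513)
0.130000: (-1.500930, 1.013513)
  k1 = (1.013513, 3.782343)
  predictor → (-1.369173, 1.505218)
  k2 = (1.505218, 3.450316)
  → (-1.337212, 1.483636)
(x(0.26), y(0.26)) ≈ (-1.3372, 1.4836)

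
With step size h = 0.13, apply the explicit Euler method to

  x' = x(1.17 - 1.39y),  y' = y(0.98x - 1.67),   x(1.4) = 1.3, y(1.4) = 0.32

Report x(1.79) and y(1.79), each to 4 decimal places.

Euler on (x,y): x_{n+1} = x_n + h·x', y_{n+1} = y_n + h·y'.
1.400000: (1.300000, 0.320000); f=(0.942760, -0.126720) → (1.422559, 0.303526)
1.530000: (1.422559, 0.303526); f=(1.064214, -0.083741) → (1.560907, 0.292640)
1.660000: (1.560907, 0.292640); f=(1.191331, -0.041061) → (1.715780, 0.287302)
(x(1.79), y(1.79)) ≈ (1.7158, 0.2873)

1.7158, 0.2873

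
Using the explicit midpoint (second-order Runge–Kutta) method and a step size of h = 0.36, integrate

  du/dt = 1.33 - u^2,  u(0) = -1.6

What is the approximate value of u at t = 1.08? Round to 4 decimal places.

Midpoint: k1 = f(t_n, u_n); k2 = f(t_n + h/2, u_n + (h/2)·k1); u_{n+1} = u_n + h·k2.
t=0.000000, u=-1.600000:
  k1 = f(0.000000, -1.600000) = -1.230000
  k2 = f(0.180000, -1.821400) = -1.987498
  u ← -1.600000 + 0.36·(-1.987498) = -2.315499
t=0.360000, u=-2.315499:
  k1 = f(0.360000, -2.315499) = -4.031537
  k2 = f(0.540000, -3.041176) = -7.918751
  u ← -2.315499 + 0.36·(-7.918751) = -5.166250
t=0.720000, u=-5.166250:
  k1 = f(0.720000, -5.166250) = -25.360135
  k2 = f(0.900000, -9.731074) = -93.363797
  u ← -5.166250 + 0.36·(-93.363797) = -38.777217
u(1.08) ≈ -38.7772

-38.7772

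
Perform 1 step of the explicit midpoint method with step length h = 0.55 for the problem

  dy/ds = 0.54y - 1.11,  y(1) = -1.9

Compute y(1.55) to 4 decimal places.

Midpoint: k1 = f(s_n, y_n); k2 = f(s_n + h/2, y_n + (h/2)·k1); y_{n+1} = y_n + h·k2.
s=1.000000, y=-1.900000:
  k1 = f(1.000000, -1.900000) = -2.136000
  k2 = f(1.275000, -2.487400) = -2.453196
  y ← -1.900000 + 0.55·(-2.453196) = -3.249258
y(1.55) ≈ -3.2493

-3.2493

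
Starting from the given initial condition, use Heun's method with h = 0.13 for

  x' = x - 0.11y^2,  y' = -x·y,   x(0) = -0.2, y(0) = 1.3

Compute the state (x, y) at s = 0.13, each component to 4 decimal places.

Heun on (x,y): k1 = f(s_n, state_n); k2 = f(s_n + h, state_n + h·k1); state_{n+1} = state_n + (h/2)·(k1 + k2).
0.000000: (-0.200000, 1.300000)
  k1 = (-0.385900, 0.260000)
  predictor → (-0.250167, 1.333800)
  k2 = (-0.445859, 0.333673)
  → (-0.254064, 1.338589)
(x(0.13), y(0.13)) ≈ (-0.2541, 1.3386)

-0.2541, 1.3386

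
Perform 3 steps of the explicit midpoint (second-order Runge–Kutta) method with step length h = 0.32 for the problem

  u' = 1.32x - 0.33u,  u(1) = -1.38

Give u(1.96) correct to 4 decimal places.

Midpoint: k1 = f(x_n, u_n); k2 = f(x_n + h/2, u_n + (h/2)·k1); u_{n+1} = u_n + h·k2.
x=1.000000, u=-1.380000:
  k1 = f(1.000000, -1.380000) = 1.775400
  k2 = f(1.160000, -1.095936) = 1.892859
  u ← -1.380000 + 0.32·1.892859 = -0.774285
x=1.320000, u=-0.774285:
  k1 = f(1.320000, -0.774285) = 1.997914
  k2 = f(1.480000, -0.454619) = 2.103624
  u ← -0.774285 + 0.32·2.103624 = -0.101125
x=1.640000, u=-0.101125:
  k1 = f(1.640000, -0.101125) = 2.198171
  k2 = f(1.800000, 0.250582) = 2.293308
  u ← -0.101125 + 0.32·2.293308 = 0.632733
u(1.96) ≈ 0.6327

0.6327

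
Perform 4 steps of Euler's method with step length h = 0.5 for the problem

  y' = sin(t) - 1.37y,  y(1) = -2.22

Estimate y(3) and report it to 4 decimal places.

0.4832

Euler: y_{n+1} = y_n + h·f(t_n, y_n).
t=1.000000, y=-2.220000: f=3.882871 → y ← -2.220000 + 0.5·3.882871 = -0.278565
t=1.500000, y=-0.278565: f=1.379128 → y ← -0.278565 + 0.5·1.379128 = 0.411000
t=2.000000, y=0.411000: f=0.346228 → y ← 0.411000 + 0.5·0.346228 = 0.584114
t=2.500000, y=0.584114: f=-0.201764 → y ← 0.584114 + 0.5·(-0.201764) = 0.483232
y(3) ≈ 0.4832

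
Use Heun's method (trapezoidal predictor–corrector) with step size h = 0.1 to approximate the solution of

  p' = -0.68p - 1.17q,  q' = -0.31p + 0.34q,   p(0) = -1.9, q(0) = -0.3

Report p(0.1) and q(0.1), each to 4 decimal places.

Heun on (p,q): k1 = f(t_n, state_n); k2 = f(t_n + h, state_n + h·k1); state_{n+1} = state_n + (h/2)·(k1 + k2).
0.000000: (-1.900000, -0.300000)
  k1 = (1.643000, 0.487000)
  predictor → (-1.735700, -0.251300)
  k2 = (1.474297, 0.452625)
  → (-1.744135, -0.253019)
(p(0.1), q(0.1)) ≈ (-1.7441, -0.2530)

-1.7441, -0.2530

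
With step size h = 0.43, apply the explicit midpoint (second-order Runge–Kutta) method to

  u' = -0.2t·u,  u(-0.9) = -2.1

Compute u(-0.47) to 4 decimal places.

Midpoint: k1 = f(t_n, u_n); k2 = f(t_n + h/2, u_n + (h/2)·k1); u_{n+1} = u_n + h·k2.
t=-0.900000, u=-2.100000:
  k1 = f(-0.900000, -2.100000) = -0.378000
  k2 = f(-0.685000, -2.181270) = -0.298834
  u ← -2.100000 + 0.43·(-0.298834) = -2.228499
u(-0.47) ≈ -2.2285

-2.2285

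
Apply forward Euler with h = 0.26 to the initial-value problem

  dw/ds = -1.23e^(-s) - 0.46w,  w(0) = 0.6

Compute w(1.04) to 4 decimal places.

-0.3629

Euler: w_{n+1} = w_n + h·f(s_n, w_n).
s=0.000000, w=0.600000: f=-1.506000 → w ← 0.600000 + 0.26·(-1.506000) = 0.208440
s=0.260000, w=0.208440: f=-1.044276 → w ← 0.208440 + 0.26·(-1.044276) = -0.063072
s=0.520000, w=-0.063072: f=-0.702247 → w ← -0.063072 + 0.26·(-0.702247) = -0.245656
s=0.780000, w=-0.245656: f=-0.450838 → w ← -0.245656 + 0.26·(-0.450838) = -0.362874
w(1.04) ≈ -0.3629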